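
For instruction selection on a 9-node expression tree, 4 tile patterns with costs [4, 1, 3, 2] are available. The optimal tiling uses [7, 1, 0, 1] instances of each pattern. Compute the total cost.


Total cost = sum(count_i * cost_i)
= 7*4 + 1*1 + 0*3 + 1*2
= 31

31


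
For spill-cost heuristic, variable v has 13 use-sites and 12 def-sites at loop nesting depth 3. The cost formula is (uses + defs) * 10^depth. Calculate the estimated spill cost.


uses + defs = 13 + 12 = 25
10^3 = 1000
Spill cost = 25 * 1000 = 25000

25000


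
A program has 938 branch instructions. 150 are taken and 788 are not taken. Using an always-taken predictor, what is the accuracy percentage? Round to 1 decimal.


Predictor: always-taken
Correct predictions = 150
Accuracy = 150 / 938 * 100 = 16.0%

16.0


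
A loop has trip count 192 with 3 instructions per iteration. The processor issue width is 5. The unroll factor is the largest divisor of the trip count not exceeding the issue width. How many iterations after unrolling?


Largest divisor of 192 <= 5 is 4
New iterations = 192 / 4 = 48

48


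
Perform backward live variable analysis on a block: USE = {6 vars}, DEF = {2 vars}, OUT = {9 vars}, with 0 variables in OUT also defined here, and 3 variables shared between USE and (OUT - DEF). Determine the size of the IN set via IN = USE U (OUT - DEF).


OUT - DEF: 9 - 0 = 9
|IN| = |USE| + |OUT - DEF| - |USE ∩ (OUT - DEF)| = 6 + 9 - 3 = 12

12


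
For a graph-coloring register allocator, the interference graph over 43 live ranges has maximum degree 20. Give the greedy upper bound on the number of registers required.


Greedy coloring never needs more than (max_degree + 1) colors: when coloring a vertex, at most max_degree neighbors are already colored.
Upper bound = 20 + 1 = 21

21


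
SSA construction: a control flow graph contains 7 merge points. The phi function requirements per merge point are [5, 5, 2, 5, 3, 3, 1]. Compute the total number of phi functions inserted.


Total phi functions = sum of phi functions at each join node
= 5 + 5 + 2 + 5 + 3 + 3 + 1 = 24

24


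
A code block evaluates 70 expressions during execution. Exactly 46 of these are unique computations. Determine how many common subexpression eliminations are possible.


CSE count = total expressions - unique expressions
= 70 - 46 = 24

24


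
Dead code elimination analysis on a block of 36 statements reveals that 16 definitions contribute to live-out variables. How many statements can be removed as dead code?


Dead code = total statements - live definitions
= 36 - 16 = 20

20


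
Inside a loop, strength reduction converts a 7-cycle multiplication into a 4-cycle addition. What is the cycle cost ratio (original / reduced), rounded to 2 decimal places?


Ratio = mult_cost / add_cost = 7 / 4 = 1.75

1.75


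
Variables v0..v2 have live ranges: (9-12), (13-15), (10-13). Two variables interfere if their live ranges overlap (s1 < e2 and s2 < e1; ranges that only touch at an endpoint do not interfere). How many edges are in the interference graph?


Check all pairs for overlapping intervals.
Two intervals (s1,e1) and (s2,e2) overlap if s1 < e2 and s2 < e1.
v0 (9-12) vs v1..v2: overlaps v2 -> 1
v1 (13-15) vs v2: overlaps none -> 0
Total overlapping pairs = 1 + 0 = 1

1


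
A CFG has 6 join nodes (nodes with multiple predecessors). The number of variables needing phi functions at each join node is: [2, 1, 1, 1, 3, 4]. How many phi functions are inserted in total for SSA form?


Total phi functions = sum of phi functions at each join node
= 2 + 1 + 1 + 1 + 3 + 4 = 12

12


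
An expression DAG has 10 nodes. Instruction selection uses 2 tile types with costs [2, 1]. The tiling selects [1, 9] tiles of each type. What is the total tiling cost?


Total cost = sum(count_i * cost_i)
= 1*2 + 9*1
= 11

11


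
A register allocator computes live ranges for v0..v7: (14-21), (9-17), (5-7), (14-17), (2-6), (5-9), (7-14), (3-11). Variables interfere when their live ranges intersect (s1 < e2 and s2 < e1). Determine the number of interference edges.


Check all pairs for overlapping intervals.
Two intervals (s1,e1) and (s2,e2) overlap if s1 < e2 and s2 < e1.
v0 (14-21) vs v1..v7: overlaps v1, v3 -> 2
v1 (9-17) vs v2..v7: overlaps v3, v6, v7 -> 3
v2 (5-7) vs v3..v7: overlaps v4, v5, v7 -> 3
v3 (14-17) vs v4..v7: overlaps none -> 0
v4 (2-6) vs v5..v7: overlaps v5, v7 -> 2
v5 (5-9) vs v6..v7: overlaps v6, v7 -> 2
v6 (7-14) vs v7: overlaps v7 -> 1
Total overlapping pairs = 2 + 3 + 3 + 0 + 2 + 2 + 1 = 13

13


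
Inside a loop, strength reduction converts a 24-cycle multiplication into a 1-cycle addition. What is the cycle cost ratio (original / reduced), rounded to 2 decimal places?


Ratio = mult_cost / add_cost = 24 / 1 = 24.0

24.0


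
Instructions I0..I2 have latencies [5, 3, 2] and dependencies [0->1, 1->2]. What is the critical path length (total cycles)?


Compute longest path through dependency graph: dist(Ik) = max over predecessors of dist + latency(Ik).
dist(I0) = latency 5 = 5
dist(I1) = dist(I0) + 3 = 5 + 3 = 8
dist(I2) = dist(I1) + 2 = 8 + 2 = 10
Critical path = max dist = 10

10


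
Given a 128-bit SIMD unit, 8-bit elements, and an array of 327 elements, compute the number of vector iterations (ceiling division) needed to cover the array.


Width = 128 / 8 = 16 elements per vector op
Iterations = ceil(327 / 16) = 21

21


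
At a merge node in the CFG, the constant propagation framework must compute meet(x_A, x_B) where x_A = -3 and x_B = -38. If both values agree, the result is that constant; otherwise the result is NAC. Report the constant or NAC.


Meet operation: if both paths give the same constant, result is that constant; if they differ, result is NAC (not-a-constant).
Path A: -3, Path B: -38 -> differ
Result: not-a-constant -> NAC

NAC


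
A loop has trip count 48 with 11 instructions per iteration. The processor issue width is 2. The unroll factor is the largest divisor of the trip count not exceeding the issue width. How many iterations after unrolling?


Largest divisor of 48 <= 2 is 2
New iterations = 48 / 2 = 24

24


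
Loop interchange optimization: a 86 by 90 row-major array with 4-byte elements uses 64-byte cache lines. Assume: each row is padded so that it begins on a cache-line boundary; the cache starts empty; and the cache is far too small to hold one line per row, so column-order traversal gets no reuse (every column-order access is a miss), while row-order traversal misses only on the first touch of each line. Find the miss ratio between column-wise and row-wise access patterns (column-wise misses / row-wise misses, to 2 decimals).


Each row occupies 90 * 4 = 360 bytes and starts on a line boundary, so it spans ceil(360 / 64) = 6 cache lines.
Row-major traversal misses (one per line touched): 86 * ceil(90 * 4 / 64) = 516
Column-major traversal misses (no reuse, every access misses): 86 * 90 = 7740
Ratio = 7740 / 516 = 15.0

15.0


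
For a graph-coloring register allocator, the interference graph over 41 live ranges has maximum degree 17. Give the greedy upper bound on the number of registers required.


Greedy coloring never needs more than (max_degree + 1) colors: when coloring a vertex, at most max_degree neighbors are already colored.
Upper bound = 17 + 1 = 18

18


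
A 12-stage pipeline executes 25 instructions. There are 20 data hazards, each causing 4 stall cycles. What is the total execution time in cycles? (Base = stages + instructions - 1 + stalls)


Base cycles = 12 + 25 - 1 = 36
Total stalls = 20 * 4 = 80
Total = 36 + 80 = 116

116


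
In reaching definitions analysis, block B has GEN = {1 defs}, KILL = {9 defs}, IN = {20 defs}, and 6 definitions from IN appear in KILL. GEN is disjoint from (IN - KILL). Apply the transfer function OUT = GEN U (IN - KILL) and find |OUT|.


IN - KILL: 20 - 6 = 14 surviving definitions
OUT = GEN + surviving = 1 + 14 = 15

15


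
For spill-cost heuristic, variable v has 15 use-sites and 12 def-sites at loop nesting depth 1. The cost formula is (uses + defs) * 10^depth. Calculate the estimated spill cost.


uses + defs = 15 + 12 = 27
10^1 = 10
Spill cost = 27 * 10 = 270

270


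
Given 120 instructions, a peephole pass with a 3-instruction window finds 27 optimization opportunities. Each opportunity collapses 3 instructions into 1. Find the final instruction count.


Each match removes 2 instructions.
Total removed = 27 * 2 = 54
Remaining = 120 - 54 = 66

66


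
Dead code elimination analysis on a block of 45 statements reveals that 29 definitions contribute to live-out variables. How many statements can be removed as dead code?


Dead code = total statements - live definitions
= 45 - 29 = 16

16


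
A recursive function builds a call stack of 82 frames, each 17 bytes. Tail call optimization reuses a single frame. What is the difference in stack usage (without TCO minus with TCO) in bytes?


Without TCO: 82 * 17 = 1394 bytes
With TCO: reuse 1 frame = 17 bytes
Savings = 1394 - 17 = 1377

1377


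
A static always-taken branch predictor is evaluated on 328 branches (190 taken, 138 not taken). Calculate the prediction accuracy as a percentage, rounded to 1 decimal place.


Predictor: always-taken
Correct predictions = 190
Accuracy = 190 / 328 * 100 = 57.9%

57.9


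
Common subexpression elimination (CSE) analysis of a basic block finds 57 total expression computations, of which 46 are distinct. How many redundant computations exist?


CSE count = total expressions - unique expressions
= 57 - 46 = 11

11


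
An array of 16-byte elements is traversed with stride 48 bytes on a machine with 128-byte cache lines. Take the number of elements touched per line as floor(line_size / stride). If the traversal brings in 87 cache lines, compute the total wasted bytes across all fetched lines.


Elements per line = floor(128 / 48) = 2
Bytes used per line = 2 * 16 = 32
Wasted per line = 128 - 32 = 96
Total wasted = 96 * 87 = 8352

8352


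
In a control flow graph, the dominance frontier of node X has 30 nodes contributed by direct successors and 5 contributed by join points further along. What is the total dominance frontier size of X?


DF(X) = direct successor contributions + join point contributions
= 30 + 5 = 35

35


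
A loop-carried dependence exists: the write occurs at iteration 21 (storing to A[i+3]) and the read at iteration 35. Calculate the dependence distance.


Distance = read iteration - write iteration
= 35 - 21 = 14

14


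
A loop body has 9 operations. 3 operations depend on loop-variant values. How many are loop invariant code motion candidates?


Invariant candidates = total - loop-dependent
= 9 - 3 = 6

6


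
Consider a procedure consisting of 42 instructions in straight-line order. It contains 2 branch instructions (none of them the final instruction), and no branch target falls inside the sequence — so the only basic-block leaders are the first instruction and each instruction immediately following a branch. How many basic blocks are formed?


With no in-sequence branch targets, the leaders are the first instruction plus the instruction after each branch.
Number of basic blocks = branches + 1
= 2 + 1 = 3

3


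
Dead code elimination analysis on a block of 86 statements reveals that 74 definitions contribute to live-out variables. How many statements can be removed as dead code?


Dead code = total statements - live definitions
= 86 - 74 = 12

12


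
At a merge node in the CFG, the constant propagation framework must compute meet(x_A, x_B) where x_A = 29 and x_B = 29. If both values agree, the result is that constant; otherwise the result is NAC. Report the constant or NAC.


Meet operation: if both paths give the same constant, result is that constant; if they differ, result is NAC (not-a-constant).
Path A: 29, Path B: 29 -> equal
Result: constant -> 29

29


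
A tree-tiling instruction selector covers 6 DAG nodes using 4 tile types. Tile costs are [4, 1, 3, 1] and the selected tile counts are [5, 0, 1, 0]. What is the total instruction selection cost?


Total cost = sum(count_i * cost_i)
= 5*4 + 0*1 + 1*3 + 0*1
= 23

23


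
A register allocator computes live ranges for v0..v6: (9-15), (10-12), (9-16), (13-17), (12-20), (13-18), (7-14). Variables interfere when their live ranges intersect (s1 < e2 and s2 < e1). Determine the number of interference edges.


Check all pairs for overlapping intervals.
Two intervals (s1,e1) and (s2,e2) overlap if s1 < e2 and s2 < e1.
v0 (9-15) vs v1..v6: overlaps v1, v2, v3, v4, v5, v6 -> 6
v1 (10-12) vs v2..v6: overlaps v2, v6 -> 2
v2 (9-16) vs v3..v6: overlaps v3, v4, v5, v6 -> 4
v3 (13-17) vs v4..v6: overlaps v4, v5, v6 -> 3
v4 (12-20) vs v5..v6: overlaps v5, v6 -> 2
v5 (13-18) vs v6: overlaps v6 -> 1
Total overlapping pairs = 6 + 2 + 4 + 3 + 2 + 1 = 18

18


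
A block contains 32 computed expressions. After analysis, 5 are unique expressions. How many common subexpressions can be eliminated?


CSE count = total expressions - unique expressions
= 32 - 5 = 27

27


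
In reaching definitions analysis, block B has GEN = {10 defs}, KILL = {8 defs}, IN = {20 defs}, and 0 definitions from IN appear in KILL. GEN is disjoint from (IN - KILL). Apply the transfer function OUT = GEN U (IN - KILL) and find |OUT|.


IN - KILL: 20 - 0 = 20 surviving definitions
OUT = GEN + surviving = 10 + 20 = 30

30


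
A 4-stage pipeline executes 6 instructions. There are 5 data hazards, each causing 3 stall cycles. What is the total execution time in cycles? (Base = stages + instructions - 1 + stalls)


Base cycles = 4 + 6 - 1 = 9
Total stalls = 5 * 3 = 15
Total = 9 + 15 = 24

24


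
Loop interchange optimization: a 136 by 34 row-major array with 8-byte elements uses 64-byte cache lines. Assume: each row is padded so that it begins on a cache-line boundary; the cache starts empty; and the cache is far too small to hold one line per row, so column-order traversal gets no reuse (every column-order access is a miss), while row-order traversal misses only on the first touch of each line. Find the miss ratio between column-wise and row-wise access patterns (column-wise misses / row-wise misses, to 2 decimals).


Each row occupies 34 * 8 = 272 bytes and starts on a line boundary, so it spans ceil(272 / 64) = 5 cache lines.
Row-major traversal misses (one per line touched): 136 * ceil(34 * 8 / 64) = 680
Column-major traversal misses (no reuse, every access misses): 136 * 34 = 4624
Ratio = 4624 / 680 = 6.8

6.8


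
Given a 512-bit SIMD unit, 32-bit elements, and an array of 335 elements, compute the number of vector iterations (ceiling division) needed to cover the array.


Width = 512 / 32 = 16 elements per vector op
Iterations = ceil(335 / 16) = 21

21


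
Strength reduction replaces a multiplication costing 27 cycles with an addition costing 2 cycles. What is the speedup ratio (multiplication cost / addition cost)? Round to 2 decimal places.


Ratio = mult_cost / add_cost = 27 / 2 = 13.5

13.5


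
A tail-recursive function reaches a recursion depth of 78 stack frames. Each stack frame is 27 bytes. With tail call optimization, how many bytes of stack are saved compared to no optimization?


Without TCO: 78 * 27 = 2106 bytes
With TCO: reuse 1 frame = 27 bytes
Savings = 2106 - 27 = 2079

2079


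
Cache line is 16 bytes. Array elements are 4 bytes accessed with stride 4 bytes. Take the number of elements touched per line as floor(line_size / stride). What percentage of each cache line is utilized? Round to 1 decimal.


Elements per cache line = floor(16 / 4) = 4
Bytes used = 4 * 4 = 16
Utilization = 16 / 16 * 100 = 100.0%

100.0


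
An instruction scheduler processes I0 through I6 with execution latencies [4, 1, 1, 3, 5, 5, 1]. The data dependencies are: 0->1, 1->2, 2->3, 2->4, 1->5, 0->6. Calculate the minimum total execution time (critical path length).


Compute longest path through dependency graph: dist(Ik) = max over predecessors of dist + latency(Ik).
dist(I0) = latency 4 = 4
dist(I1) = dist(I0) + 1 = 4 + 1 = 5
dist(I2) = dist(I1) + 1 = 5 + 1 = 6
dist(I3) = dist(I2) + 3 = 6 + 3 = 9
dist(I4) = dist(I2) + 5 = 6 + 5 = 11
dist(I5) = dist(I1) + 5 = 5 + 5 = 10
dist(I6) = dist(I0) + 1 = 4 + 1 = 5
Critical path = max dist = 11

11


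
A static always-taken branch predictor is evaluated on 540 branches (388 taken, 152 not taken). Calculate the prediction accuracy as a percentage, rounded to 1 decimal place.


Predictor: always-taken
Correct predictions = 388
Accuracy = 388 / 540 * 100 = 71.9%

71.9


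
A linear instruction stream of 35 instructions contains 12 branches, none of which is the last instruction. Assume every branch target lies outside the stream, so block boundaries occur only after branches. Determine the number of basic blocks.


With no in-sequence branch targets, the leaders are the first instruction plus the instruction after each branch.
Number of basic blocks = branches + 1
= 12 + 1 = 13

13


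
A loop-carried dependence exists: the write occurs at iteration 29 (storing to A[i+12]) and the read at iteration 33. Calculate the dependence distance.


Distance = read iteration - write iteration
= 33 - 29 = 4

4


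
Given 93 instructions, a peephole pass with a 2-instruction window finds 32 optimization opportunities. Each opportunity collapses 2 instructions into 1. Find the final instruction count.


Each match removes 1 instructions.
Total removed = 32 * 1 = 32
Remaining = 93 - 32 = 61

61


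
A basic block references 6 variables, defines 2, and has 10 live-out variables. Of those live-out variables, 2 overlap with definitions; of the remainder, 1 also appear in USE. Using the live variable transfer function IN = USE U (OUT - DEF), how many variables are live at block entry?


OUT - DEF: 10 - 2 = 8
|IN| = |USE| + |OUT - DEF| - |USE ∩ (OUT - DEF)| = 6 + 8 - 1 = 13

13


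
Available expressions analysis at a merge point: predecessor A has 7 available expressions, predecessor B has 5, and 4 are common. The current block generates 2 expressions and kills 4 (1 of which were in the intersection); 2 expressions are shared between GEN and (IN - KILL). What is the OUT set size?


IN = intersection of predecessors = 4
IN - KILL = 4 - 1 = 3
|OUT| = |GEN| + |IN - KILL| - |GEN ∩ (IN - KILL)| = 2 + 3 - 2 = 3

3


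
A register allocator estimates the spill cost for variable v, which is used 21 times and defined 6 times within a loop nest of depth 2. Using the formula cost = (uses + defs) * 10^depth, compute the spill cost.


uses + defs = 21 + 6 = 27
10^2 = 100
Spill cost = 27 * 100 = 2700

2700


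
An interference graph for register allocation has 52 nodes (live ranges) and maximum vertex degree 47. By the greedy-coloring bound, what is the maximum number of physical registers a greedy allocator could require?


Greedy coloring never needs more than (max_degree + 1) colors: when coloring a vertex, at most max_degree neighbors are already colored.
Upper bound = 47 + 1 = 48

48


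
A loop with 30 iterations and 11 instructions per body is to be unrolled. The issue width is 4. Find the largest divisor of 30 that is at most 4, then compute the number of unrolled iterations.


Largest divisor of 30 <= 4 is 3
New iterations = 30 / 3 = 10

10


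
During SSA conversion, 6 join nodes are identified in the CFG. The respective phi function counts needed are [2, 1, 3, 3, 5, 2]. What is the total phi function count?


Total phi functions = sum of phi functions at each join node
= 2 + 1 + 3 + 3 + 5 + 2 = 16

16


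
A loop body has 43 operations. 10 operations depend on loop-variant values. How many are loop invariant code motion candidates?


Invariant candidates = total - loop-dependent
= 43 - 10 = 33

33


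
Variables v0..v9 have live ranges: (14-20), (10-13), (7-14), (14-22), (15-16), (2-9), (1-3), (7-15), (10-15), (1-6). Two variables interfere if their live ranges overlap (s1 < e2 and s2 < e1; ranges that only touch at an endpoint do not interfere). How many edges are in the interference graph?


Check all pairs for overlapping intervals.
Two intervals (s1,e1) and (s2,e2) overlap if s1 < e2 and s2 < e1.
v0 (14-20) vs v1..v9: overlaps v3, v4, v7, v8 -> 4
v1 (10-13) vs v2..v9: overlaps v2, v7, v8 -> 3
v2 (7-14) vs v3..v9: overlaps v5, v7, v8 -> 3
v3 (14-22) vs v4..v9: overlaps v4, v7, v8 -> 3
v4 (15-16) vs v5..v9: overlaps none -> 0
v5 (2-9) vs v6..v9: overlaps v6, v7, v9 -> 3
v6 (1-3) vs v7..v9: overlaps v9 -> 1
v7 (7-15) vs v8..v9: overlaps v8 -> 1
v8 (10-15) vs v9: overlaps none -> 0
Total overlapping pairs = 4 + 3 + 3 + 3 + 0 + 3 + 1 + 1 + 0 = 18

18


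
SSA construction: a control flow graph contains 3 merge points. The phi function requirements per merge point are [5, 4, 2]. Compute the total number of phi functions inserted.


Total phi functions = sum of phi functions at each join node
= 5 + 4 + 2 = 11

11


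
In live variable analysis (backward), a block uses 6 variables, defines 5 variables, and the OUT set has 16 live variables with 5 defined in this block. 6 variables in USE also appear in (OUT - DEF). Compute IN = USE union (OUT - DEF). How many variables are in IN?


OUT - DEF: 16 - 5 = 11
|IN| = |USE| + |OUT - DEF| - |USE ∩ (OUT - DEF)| = 6 + 11 - 6 = 11

11


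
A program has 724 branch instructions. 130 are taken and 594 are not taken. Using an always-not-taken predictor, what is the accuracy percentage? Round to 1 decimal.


Predictor: always-not-taken
Correct predictions = 594
Accuracy = 594 / 724 * 100 = 82.0%

82.0


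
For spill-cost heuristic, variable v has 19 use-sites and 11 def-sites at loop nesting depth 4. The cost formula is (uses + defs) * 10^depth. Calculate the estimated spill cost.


uses + defs = 19 + 11 = 30
10^4 = 10000
Spill cost = 30 * 10000 = 300000

300000


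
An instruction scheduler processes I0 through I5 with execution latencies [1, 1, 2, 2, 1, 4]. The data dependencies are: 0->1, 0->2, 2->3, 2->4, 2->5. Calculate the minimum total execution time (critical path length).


Compute longest path through dependency graph: dist(Ik) = max over predecessors of dist + latency(Ik).
dist(I0) = latency 1 = 1
dist(I1) = dist(I0) + 1 = 1 + 1 = 2
dist(I2) = dist(I0) + 2 = 1 + 2 = 3
dist(I3) = dist(I2) + 2 = 3 + 2 = 5
dist(I4) = dist(I2) + 1 = 3 + 1 = 4
dist(I5) = dist(I2) + 4 = 3 + 4 = 7
Critical path = max dist = 7

7


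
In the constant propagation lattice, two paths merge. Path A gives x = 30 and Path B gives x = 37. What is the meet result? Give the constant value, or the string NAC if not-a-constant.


Meet operation: if both paths give the same constant, result is that constant; if they differ, result is NAC (not-a-constant).
Path A: 30, Path B: 37 -> differ
Result: not-a-constant -> NAC

NAC


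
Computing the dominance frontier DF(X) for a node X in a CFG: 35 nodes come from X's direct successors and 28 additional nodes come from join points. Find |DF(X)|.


DF(X) = direct successor contributions + join point contributions
= 35 + 28 = 63

63


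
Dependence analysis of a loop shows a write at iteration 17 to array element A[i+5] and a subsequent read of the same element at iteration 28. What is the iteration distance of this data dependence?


Distance = read iteration - write iteration
= 28 - 17 = 11

11


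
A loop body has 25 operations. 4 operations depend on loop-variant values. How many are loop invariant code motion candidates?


Invariant candidates = total - loop-dependent
= 25 - 4 = 21

21


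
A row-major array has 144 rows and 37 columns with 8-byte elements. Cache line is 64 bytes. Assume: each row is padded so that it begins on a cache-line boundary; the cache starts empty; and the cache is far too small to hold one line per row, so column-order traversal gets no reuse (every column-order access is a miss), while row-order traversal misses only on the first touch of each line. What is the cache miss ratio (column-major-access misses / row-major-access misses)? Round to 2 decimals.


Each row occupies 37 * 8 = 296 bytes and starts on a line boundary, so it spans ceil(296 / 64) = 5 cache lines.
Row-major traversal misses (one per line touched): 144 * ceil(37 * 8 / 64) = 720
Column-major traversal misses (no reuse, every access misses): 144 * 37 = 5328
Ratio = 5328 / 720 = 7.4

7.4


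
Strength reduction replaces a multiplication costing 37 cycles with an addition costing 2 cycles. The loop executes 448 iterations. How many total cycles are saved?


Per-iteration saving = 37 - 2 = 35
Total saved = 448 * 35 = 15680

15680


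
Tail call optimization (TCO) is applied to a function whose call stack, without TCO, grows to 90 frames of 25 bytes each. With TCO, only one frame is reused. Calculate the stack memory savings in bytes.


Without TCO: 90 * 25 = 2250 bytes
With TCO: reuse 1 frame = 25 bytes
Savings = 2250 - 25 = 2225

2225


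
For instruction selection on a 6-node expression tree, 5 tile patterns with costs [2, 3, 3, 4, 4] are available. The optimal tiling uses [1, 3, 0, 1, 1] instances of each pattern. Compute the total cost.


Total cost = sum(count_i * cost_i)
= 1*2 + 3*3 + 0*3 + 1*4 + 1*4
= 19

19


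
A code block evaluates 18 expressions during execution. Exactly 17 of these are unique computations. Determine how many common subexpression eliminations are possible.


CSE count = total expressions - unique expressions
= 18 - 17 = 1

1


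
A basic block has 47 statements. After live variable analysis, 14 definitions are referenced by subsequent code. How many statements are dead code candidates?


Dead code = total statements - live definitions
= 47 - 14 = 33

33


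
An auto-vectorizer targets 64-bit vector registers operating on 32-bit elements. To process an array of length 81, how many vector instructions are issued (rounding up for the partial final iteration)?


Width = 64 / 32 = 2 elements per vector op
Iterations = ceil(81 / 2) = 41

41


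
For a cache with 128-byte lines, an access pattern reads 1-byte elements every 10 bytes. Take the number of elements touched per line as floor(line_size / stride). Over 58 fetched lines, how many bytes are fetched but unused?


Elements per line = floor(128 / 10) = 12
Bytes used per line = 12 * 1 = 12
Wasted per line = 128 - 12 = 116
Total wasted = 116 * 58 = 6728

6728


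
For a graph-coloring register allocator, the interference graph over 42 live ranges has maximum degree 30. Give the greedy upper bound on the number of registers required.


Greedy coloring never needs more than (max_degree + 1) colors: when coloring a vertex, at most max_degree neighbors are already colored.
Upper bound = 30 + 1 = 31

31


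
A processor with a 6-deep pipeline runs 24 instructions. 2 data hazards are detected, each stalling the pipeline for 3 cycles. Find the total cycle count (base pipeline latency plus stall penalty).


Base cycles = 6 + 24 - 1 = 29
Total stalls = 2 * 3 = 6
Total = 29 + 6 = 35

35


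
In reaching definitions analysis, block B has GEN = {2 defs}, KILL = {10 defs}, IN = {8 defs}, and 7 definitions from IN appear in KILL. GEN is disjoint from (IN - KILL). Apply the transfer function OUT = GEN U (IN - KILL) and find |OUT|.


IN - KILL: 8 - 7 = 1 surviving definitions
OUT = GEN + surviving = 2 + 1 = 3

3


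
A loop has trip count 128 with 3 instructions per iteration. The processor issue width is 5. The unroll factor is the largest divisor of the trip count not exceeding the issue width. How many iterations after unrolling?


Largest divisor of 128 <= 5 is 4
New iterations = 128 / 4 = 32

32


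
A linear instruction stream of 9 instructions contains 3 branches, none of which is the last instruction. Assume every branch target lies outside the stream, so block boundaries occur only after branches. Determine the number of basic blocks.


With no in-sequence branch targets, the leaders are the first instruction plus the instruction after each branch.
Number of basic blocks = branches + 1
= 3 + 1 = 4

4


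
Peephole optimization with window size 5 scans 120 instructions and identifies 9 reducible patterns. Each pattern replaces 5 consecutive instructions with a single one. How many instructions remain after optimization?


Each match removes 4 instructions.
Total removed = 9 * 4 = 36
Remaining = 120 - 36 = 84

84


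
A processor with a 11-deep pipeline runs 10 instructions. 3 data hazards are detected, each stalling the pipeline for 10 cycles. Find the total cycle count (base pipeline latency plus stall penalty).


Base cycles = 11 + 10 - 1 = 20
Total stalls = 3 * 10 = 30
Total = 20 + 30 = 50

50


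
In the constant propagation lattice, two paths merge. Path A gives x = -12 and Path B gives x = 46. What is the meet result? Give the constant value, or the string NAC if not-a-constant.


Meet operation: if both paths give the same constant, result is that constant; if they differ, result is NAC (not-a-constant).
Path A: -12, Path B: 46 -> differ
Result: not-a-constant -> NAC

NAC


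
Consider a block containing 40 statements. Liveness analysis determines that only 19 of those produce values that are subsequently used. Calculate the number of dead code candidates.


Dead code = total statements - live definitions
= 40 - 19 = 21

21


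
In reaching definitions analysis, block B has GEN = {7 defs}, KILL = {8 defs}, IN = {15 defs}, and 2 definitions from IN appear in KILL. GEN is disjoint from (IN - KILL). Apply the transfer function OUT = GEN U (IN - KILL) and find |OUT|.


IN - KILL: 15 - 2 = 13 surviving definitions
OUT = GEN + surviving = 7 + 13 = 20

20


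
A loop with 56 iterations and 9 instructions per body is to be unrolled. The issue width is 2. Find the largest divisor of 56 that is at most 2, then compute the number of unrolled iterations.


Largest divisor of 56 <= 2 is 2
New iterations = 56 / 2 = 28

28


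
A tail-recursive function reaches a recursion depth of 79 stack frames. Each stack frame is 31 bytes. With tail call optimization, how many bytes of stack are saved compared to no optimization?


Without TCO: 79 * 31 = 2449 bytes
With TCO: reuse 1 frame = 31 bytes
Savings = 2449 - 31 = 2418

2418


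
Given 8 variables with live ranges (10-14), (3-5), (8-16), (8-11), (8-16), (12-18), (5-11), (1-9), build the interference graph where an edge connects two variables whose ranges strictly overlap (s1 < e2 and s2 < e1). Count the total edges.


Check all pairs for overlapping intervals.
Two intervals (s1,e1) and (s2,e2) overlap if s1 < e2 and s2 < e1.
v0 (10-14) vs v1..v7: overlaps v2, v3, v4, v5, v6 -> 5
v1 (3-5) vs v2..v7: overlaps v7 -> 1
v2 (8-16) vs v3..v7: overlaps v3, v4, v5, v6, v7 -> 5
v3 (8-11) vs v4..v7: overlaps v4, v6, v7 -> 3
v4 (8-16) vs v5..v7: overlaps v5, v6, v7 -> 3
v5 (12-18) vs v6..v7: overlaps none -> 0
v6 (5-11) vs v7: overlaps v7 -> 1
Total overlapping pairs = 5 + 1 + 5 + 3 + 3 + 0 + 1 = 18

18


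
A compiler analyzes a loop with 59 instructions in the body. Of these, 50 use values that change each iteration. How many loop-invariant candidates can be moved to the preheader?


Invariant candidates = total - loop-dependent
= 59 - 50 = 9

9


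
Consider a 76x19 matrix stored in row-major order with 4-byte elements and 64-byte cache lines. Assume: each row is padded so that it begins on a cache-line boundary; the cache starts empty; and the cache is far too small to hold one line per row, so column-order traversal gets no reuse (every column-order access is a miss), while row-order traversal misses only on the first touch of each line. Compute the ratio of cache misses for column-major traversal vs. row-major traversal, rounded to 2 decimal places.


Each row occupies 19 * 4 = 76 bytes and starts on a line boundary, so it spans ceil(76 / 64) = 2 cache lines.
Row-major traversal misses (one per line touched): 76 * ceil(19 * 4 / 64) = 152
Column-major traversal misses (no reuse, every access misses): 76 * 19 = 1444
Ratio = 1444 / 152 = 9.5

9.5


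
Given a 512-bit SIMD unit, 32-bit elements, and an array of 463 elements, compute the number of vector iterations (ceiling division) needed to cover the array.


Width = 512 / 32 = 16 elements per vector op
Iterations = ceil(463 / 16) = 29

29


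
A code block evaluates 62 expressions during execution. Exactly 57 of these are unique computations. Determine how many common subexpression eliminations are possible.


CSE count = total expressions - unique expressions
= 62 - 57 = 5

5


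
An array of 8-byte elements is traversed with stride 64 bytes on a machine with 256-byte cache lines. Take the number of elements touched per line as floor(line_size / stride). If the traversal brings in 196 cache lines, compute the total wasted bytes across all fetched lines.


Elements per line = floor(256 / 64) = 4
Bytes used per line = 4 * 8 = 32
Wasted per line = 256 - 32 = 224
Total wasted = 224 * 196 = 43904

43904


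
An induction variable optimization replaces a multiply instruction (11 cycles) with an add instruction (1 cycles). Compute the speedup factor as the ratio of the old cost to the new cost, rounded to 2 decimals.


Ratio = mult_cost / add_cost = 11 / 1 = 11.0

11.0


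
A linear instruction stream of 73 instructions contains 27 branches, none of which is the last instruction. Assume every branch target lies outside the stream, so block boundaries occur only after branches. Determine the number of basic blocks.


With no in-sequence branch targets, the leaders are the first instruction plus the instruction after each branch.
Number of basic blocks = branches + 1
= 27 + 1 = 28

28


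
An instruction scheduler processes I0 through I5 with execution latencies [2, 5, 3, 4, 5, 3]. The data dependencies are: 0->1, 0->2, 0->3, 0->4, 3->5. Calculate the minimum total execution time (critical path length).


Compute longest path through dependency graph: dist(Ik) = max over predecessors of dist + latency(Ik).
dist(I0) = latency 2 = 2
dist(I1) = dist(I0) + 5 = 2 + 5 = 7
dist(I2) = dist(I0) + 3 = 2 + 3 = 5
dist(I3) = dist(I0) + 4 = 2 + 4 = 6
dist(I4) = dist(I0) + 5 = 2 + 5 = 7
dist(I5) = dist(I3) + 3 = 6 + 3 = 9
Critical path = max dist = 9

9


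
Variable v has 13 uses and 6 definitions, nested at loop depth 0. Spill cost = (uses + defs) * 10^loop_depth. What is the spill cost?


uses + defs = 13 + 6 = 19
10^0 = 1
Spill cost = 19 * 1 = 19

19


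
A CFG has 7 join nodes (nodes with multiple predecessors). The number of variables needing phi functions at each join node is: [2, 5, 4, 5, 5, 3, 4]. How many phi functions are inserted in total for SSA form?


Total phi functions = sum of phi functions at each join node
= 2 + 5 + 4 + 5 + 5 + 3 + 4 = 28

28


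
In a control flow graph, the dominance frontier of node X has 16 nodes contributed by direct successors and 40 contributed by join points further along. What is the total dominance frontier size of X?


DF(X) = direct successor contributions + join point contributions
= 16 + 40 = 56

56


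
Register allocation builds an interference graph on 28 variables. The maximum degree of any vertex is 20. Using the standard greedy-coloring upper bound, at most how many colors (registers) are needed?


Greedy coloring never needs more than (max_degree + 1) colors: when coloring a vertex, at most max_degree neighbors are already colored.
Upper bound = 20 + 1 = 21

21


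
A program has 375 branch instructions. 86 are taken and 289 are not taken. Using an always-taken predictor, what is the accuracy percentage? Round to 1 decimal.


Predictor: always-taken
Correct predictions = 86
Accuracy = 86 / 375 * 100 = 22.9%

22.9


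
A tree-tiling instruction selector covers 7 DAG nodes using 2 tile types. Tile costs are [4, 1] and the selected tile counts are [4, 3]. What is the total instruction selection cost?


Total cost = sum(count_i * cost_i)
= 4*4 + 3*1
= 19

19


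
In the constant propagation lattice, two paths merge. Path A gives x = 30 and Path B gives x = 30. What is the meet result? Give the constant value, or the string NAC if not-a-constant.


Meet operation: if both paths give the same constant, result is that constant; if they differ, result is NAC (not-a-constant).
Path A: 30, Path B: 30 -> equal
Result: constant -> 30

30


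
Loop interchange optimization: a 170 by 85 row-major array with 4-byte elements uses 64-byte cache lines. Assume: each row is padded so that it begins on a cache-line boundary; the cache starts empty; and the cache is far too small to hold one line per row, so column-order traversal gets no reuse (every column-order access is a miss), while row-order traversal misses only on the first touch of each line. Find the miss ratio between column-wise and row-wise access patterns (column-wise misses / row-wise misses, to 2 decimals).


Each row occupies 85 * 4 = 340 bytes and starts on a line boundary, so it spans ceil(340 / 64) = 6 cache lines.
Row-major traversal misses (one per line touched): 170 * ceil(85 * 4 / 64) = 1020
Column-major traversal misses (no reuse, every access misses): 170 * 85 = 14450
Ratio = 14450 / 1020 = 14.17

14.17


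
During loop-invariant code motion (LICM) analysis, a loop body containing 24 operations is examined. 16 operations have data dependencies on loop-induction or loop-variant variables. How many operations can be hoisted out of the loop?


Invariant candidates = total - loop-dependent
= 24 - 16 = 8

8


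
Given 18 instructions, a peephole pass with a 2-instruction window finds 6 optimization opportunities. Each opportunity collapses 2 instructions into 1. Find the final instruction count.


Each match removes 1 instructions.
Total removed = 6 * 1 = 6
Remaining = 18 - 6 = 12

12


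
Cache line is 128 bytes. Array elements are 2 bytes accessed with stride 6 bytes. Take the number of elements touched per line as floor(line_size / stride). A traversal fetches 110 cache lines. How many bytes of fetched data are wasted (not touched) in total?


Elements per line = floor(128 / 6) = 21
Bytes used per line = 21 * 2 = 42
Wasted per line = 128 - 42 = 86
Total wasted = 86 * 110 = 9460

9460


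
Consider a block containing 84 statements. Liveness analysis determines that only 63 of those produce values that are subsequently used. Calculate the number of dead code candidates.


Dead code = total statements - live definitions
= 84 - 63 = 21

21


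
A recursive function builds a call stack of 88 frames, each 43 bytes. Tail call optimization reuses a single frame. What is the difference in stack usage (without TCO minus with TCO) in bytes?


Without TCO: 88 * 43 = 3784 bytes
With TCO: reuse 1 frame = 43 bytes
Savings = 3784 - 43 = 3741

3741


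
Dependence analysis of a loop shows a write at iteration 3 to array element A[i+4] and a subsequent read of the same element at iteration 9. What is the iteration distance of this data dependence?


Distance = read iteration - write iteration
= 9 - 3 = 6

6


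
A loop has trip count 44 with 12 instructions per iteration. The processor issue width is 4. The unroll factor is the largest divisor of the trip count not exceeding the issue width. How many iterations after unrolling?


Largest divisor of 44 <= 4 is 4
New iterations = 44 / 4 = 11

11


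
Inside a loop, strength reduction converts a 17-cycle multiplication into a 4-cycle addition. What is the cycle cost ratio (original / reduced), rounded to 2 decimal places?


Ratio = mult_cost / add_cost = 17 / 4 = 4.25

4.25


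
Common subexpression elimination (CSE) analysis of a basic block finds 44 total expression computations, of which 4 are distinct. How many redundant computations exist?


CSE count = total expressions - unique expressions
= 44 - 4 = 40

40


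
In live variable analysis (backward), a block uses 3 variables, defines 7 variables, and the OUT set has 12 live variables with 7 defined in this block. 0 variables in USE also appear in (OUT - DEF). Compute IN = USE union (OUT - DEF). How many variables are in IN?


OUT - DEF: 12 - 7 = 5
|IN| = |USE| + |OUT - DEF| - |USE ∩ (OUT - DEF)| = 3 + 5 - 0 = 8

8
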